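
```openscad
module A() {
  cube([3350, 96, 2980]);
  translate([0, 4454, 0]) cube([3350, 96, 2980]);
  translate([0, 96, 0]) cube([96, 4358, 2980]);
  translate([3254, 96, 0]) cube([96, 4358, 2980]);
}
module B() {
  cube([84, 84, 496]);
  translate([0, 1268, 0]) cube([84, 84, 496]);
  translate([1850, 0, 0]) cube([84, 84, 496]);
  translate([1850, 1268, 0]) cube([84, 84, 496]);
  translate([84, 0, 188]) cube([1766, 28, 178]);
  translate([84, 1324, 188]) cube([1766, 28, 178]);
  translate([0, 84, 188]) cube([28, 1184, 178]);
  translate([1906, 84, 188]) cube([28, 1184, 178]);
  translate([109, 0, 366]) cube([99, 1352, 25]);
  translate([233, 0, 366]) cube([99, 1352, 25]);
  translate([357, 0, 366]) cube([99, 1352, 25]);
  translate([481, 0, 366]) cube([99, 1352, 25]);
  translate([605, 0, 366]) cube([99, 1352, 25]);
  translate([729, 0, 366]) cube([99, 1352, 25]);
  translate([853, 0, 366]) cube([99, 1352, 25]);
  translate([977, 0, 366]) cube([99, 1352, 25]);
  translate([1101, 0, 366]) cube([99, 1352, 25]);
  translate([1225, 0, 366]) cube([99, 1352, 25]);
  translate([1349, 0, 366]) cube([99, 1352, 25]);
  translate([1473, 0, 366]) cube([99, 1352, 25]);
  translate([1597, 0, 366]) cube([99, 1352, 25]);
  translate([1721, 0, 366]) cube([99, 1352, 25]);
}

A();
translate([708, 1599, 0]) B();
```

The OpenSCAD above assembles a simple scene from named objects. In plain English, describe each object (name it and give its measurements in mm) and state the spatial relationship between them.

A is the wall frame of a small rectangular building: four walls, each 2980 mm tall and 96 mm thick, enclosing a footprint 3350 mm (x) by 4550 mm (y) outside-to-outside, with no floor or roof. The front and back walls (the −y and +y sides) span the full width; the two side walls fit between them.

B is a bed frame 1934 mm long (x) by 1352 mm wide (y). Four 84×84 mm corner posts, 496 mm tall, at the corners of the footprint. Four rails of 28 mm thickness and 178 mm height run between adjacent posts with their undersides at z = 188 mm, their outer faces flush with the outside of the frame (the two x-running rails run between the posts' inner faces; the two y-running rails run between the posts' inner faces). 14 slats, each 99 mm wide (x) and 25 mm thick, lie across the top of the two x-running rails, running the full 1352 mm width of the frame in y; the slats are evenly spaced along x between the inner faces of the end posts with equal gaps (rounded down to the nearest mm) at the −x end and between each pair — any rounding remainder accumulates at the +x end.

The bed frame sits inside the house frame, centred.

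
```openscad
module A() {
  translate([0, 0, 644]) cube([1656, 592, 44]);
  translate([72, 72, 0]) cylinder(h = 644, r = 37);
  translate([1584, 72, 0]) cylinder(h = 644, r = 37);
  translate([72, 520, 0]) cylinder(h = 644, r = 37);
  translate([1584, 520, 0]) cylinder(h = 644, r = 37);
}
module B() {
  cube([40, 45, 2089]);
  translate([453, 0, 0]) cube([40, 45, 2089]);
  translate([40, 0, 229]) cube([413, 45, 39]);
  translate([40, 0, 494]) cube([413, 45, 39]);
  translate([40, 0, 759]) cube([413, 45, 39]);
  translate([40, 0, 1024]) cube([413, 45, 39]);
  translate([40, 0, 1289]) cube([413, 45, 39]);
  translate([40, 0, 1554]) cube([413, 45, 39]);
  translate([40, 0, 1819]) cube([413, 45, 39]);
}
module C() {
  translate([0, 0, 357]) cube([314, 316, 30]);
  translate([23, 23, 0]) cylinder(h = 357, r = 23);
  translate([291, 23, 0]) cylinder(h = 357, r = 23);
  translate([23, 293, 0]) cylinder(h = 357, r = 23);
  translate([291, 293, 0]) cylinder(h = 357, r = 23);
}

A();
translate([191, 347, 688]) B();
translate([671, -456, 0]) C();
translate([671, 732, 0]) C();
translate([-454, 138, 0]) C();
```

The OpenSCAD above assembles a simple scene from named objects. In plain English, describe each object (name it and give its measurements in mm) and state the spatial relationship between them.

A is a table with a 1656×592 mm rectangular top, 44 mm thick, top surface at z = 688 mm, supported by four round legs of 74 mm diameter, each leg's bounding box inset 35 mm from the nearest pair of top edges, running from the floor.

B is a straight ladder. Two 40×45 mm vertical rails, 2089 mm tall, stand 493 mm apart (outside-to-outside) with their front faces coplanar on the −y side. 7 rungs, each 45 mm deep and 39 mm tall, span between the inner faces of the rails, front faces flush with the rails. The lowest rung's underside is at z = 229 mm and rungs are spaced 265 mm apart (underside to underside).

C is a four-legged stool. The seat is a 314×316×30 mm slab whose top surface is at z = 387 mm; four round legs, each 46 mm in diameter, run from the floor (z = 0) to the underside of the seat, each leg's axis is inset half a diameter from the nearest pair of seat edges (so the leg's bounding box is flush with the corner).

The ladder is on top of the table. Three stools sit around the table at the −y, +y, −x sides.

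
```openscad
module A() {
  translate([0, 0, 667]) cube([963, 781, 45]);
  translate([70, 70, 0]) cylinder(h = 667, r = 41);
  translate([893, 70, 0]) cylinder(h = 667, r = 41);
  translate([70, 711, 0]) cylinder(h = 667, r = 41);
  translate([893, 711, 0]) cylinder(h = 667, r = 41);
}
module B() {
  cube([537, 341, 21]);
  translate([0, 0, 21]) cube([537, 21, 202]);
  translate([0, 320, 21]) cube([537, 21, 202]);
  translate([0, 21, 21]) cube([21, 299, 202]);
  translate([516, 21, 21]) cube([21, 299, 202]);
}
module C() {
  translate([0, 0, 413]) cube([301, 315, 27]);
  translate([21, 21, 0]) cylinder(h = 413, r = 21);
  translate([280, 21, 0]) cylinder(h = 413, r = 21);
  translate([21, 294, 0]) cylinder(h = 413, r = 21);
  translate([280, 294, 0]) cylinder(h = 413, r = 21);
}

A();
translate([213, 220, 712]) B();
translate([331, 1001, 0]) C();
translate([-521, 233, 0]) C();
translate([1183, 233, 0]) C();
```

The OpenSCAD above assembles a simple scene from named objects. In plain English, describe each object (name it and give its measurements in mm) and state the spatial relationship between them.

A is a table with a 963×781 mm rectangular top, 45 mm thick, top surface at z = 712 mm, supported by four round legs of 82 mm diameter, each leg's bounding box inset 29 mm from the nearest pair of top edges, running from the floor.

B is an open storage box with external size 537×341×223 mm and wall thickness 21 mm (the base is also 21 mm thick). The base covers the whole footprint; the four walls stand on the base, with the y-facing walls full-width and the x-facing walls fitting between their inner faces.

C is a simple wooden stool: a rectangular seat 301 mm (x) by 315 mm (y), 27 mm thick, top face at z = 440 mm, on four round legs, each 42 mm in diameter. The legs rest on z = 0, each leg's axis is inset half a diameter from the nearest pair of seat edges (so the leg's bounding box is flush with the corner).

The open box is on top of the table, centred. Three stools sit around the table at the +y, −x, +x sides.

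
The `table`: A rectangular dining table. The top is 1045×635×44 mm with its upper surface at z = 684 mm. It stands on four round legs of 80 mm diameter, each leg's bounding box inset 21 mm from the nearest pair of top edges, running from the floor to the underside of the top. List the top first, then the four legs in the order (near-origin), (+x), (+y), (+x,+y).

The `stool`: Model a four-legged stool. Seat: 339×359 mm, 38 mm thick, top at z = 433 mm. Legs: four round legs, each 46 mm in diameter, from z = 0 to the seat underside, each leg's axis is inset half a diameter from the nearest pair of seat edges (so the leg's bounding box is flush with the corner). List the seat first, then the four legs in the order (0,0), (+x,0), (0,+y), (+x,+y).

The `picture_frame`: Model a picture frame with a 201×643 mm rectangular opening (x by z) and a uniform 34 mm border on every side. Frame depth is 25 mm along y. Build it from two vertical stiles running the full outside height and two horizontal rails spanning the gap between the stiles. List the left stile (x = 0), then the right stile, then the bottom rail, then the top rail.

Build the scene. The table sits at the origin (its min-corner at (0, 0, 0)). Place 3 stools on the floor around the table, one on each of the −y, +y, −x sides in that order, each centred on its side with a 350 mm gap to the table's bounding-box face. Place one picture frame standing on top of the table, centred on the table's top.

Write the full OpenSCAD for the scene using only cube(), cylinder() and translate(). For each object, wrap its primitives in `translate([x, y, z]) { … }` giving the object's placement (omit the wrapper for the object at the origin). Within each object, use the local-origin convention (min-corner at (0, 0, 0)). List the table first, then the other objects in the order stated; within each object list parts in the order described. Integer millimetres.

translate([0, 0, 640]) cube([1045, 635, 44]);
translate([61, 61, 0]) cylinder(h = 640, r = 40);
translate([984, 61, 0]) cylinder(h = 640, r = 40);
translate([61, 574, 0]) cylinder(h = 640, r = 40);
translate([984, 574, 0]) cylinder(h = 640, r = 40);
translate([353, -709, 0]) {
  translate([0, 0, 395]) cube([339, 359, 38]);
  translate([23, 23, 0]) cylinder(h = 395, r = 23);
  translate([316, 23, 0]) cylinder(h = 395, r = 23);
  translate([23, 336, 0]) cylinder(h = 395, r = 23);
  translate([316, 336, 0]) cylinder(h = 395, r = 23);
}
translate([353, 985, 0]) {
  translate([0, 0, 395]) cube([339, 359, 38]);
  translate([23, 23, 0]) cylinder(h = 395, r = 23);
  translate([316, 23, 0]) cylinder(h = 395, r = 23);
  translate([23, 336, 0]) cylinder(h = 395, r = 23);
  translate([316, 336, 0]) cylinder(h = 395, r = 23);
}
translate([-689, 138, 0]) {
  translate([0, 0, 395]) cube([339, 359, 38]);
  translate([23, 23, 0]) cylinder(h = 395, r = 23);
  translate([316, 23, 0]) cylinder(h = 395, r = 23);
  translate([23, 336, 0]) cylinder(h = 395, r = 23);
  translate([316, 336, 0]) cylinder(h = 395, r = 23);
}
translate([388, 305, 684]) {
  cube([34, 25, 711]);
  translate([235, 0, 0]) cube([34, 25, 711]);
  translate([34, 0, 0]) cube([201, 25, 34]);
  translate([34, 0, 677]) cube([201, 25, 34]);
}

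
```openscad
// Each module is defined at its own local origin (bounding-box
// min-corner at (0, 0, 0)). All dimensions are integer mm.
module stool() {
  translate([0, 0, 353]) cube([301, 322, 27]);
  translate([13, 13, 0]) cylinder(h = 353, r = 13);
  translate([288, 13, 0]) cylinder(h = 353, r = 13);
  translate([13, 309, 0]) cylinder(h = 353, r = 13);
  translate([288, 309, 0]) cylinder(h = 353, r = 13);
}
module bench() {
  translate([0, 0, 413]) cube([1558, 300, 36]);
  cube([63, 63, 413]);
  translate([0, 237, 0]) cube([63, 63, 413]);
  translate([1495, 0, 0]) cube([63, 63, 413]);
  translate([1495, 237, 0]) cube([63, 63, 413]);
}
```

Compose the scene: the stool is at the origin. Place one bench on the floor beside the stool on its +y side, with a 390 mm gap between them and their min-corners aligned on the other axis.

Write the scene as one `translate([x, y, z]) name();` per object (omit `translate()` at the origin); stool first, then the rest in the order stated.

stool();
translate([0, 712, 0]) bench();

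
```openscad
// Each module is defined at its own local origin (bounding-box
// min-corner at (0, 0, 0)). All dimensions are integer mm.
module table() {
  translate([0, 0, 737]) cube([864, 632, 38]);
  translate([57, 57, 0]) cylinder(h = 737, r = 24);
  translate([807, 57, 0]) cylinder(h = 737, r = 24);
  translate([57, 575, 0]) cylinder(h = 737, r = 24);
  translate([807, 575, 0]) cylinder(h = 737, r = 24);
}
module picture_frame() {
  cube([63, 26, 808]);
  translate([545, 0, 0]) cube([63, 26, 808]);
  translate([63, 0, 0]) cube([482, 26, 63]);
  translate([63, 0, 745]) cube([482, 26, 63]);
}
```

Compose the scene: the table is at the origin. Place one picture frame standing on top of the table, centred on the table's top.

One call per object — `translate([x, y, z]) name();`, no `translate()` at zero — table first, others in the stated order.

table();
translate([128, 303, 775]) picture_frame();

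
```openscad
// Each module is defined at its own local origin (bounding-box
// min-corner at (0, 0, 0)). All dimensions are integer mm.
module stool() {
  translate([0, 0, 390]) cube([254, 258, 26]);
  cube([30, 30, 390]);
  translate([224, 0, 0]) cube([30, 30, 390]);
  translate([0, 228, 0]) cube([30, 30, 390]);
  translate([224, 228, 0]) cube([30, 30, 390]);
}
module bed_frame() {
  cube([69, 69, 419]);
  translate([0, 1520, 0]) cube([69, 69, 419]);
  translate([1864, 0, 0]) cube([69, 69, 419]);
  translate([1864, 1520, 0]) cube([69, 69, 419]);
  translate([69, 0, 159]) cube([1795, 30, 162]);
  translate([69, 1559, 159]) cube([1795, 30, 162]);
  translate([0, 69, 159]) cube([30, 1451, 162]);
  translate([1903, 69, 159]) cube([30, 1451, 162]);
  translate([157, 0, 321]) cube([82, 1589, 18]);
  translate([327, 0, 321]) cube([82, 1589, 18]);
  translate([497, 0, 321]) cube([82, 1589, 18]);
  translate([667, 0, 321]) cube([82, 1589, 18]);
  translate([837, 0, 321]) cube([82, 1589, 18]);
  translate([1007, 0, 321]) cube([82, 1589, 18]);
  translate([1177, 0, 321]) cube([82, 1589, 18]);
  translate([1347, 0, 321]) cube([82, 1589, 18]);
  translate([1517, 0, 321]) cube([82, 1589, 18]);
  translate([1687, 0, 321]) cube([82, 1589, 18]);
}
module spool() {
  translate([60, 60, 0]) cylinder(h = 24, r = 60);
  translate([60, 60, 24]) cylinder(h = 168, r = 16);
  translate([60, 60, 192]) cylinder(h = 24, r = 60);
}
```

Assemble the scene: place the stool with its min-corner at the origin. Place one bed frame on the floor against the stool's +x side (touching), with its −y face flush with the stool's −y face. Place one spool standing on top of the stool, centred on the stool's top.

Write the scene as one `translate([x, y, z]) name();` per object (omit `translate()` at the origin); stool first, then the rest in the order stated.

stool();
translate([254, 0, 0]) bed_frame();
translate([67, 69, 416]) spool();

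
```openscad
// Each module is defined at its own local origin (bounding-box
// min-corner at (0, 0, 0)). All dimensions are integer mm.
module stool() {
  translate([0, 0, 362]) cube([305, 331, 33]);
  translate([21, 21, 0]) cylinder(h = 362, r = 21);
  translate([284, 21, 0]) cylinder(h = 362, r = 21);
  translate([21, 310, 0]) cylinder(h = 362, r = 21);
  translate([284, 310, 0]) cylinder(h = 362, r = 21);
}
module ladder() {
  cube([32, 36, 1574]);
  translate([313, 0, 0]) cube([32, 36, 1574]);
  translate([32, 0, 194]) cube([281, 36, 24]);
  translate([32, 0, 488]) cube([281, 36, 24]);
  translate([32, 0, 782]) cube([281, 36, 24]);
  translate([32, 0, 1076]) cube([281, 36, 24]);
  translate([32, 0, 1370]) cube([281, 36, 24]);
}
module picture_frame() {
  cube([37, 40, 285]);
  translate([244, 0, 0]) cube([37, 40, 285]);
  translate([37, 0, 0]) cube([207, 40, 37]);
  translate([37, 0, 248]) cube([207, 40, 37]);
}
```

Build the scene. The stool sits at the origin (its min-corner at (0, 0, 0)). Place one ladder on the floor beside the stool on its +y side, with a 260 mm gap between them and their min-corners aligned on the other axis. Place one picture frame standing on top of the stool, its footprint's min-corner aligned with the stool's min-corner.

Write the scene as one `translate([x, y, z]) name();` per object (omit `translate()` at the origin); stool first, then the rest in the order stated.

stool();
translate([0, 591, 0]) ladder();
translate([0, 0, 395]) picture_frame();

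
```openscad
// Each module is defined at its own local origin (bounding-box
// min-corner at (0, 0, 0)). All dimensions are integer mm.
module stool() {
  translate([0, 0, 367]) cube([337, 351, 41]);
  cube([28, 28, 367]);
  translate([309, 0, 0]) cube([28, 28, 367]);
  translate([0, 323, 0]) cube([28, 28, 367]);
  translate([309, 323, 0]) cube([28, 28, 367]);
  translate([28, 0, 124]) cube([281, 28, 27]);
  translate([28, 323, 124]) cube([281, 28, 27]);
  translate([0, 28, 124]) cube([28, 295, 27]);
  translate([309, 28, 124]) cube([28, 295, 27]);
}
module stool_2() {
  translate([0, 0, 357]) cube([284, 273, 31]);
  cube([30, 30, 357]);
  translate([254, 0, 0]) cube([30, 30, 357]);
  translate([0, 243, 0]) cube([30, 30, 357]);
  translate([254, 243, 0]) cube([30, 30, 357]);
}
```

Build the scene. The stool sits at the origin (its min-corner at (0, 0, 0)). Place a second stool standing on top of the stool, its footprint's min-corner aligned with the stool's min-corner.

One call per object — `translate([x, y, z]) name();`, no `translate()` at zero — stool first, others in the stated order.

stool();
translate([0, 0, 408]) stool_2();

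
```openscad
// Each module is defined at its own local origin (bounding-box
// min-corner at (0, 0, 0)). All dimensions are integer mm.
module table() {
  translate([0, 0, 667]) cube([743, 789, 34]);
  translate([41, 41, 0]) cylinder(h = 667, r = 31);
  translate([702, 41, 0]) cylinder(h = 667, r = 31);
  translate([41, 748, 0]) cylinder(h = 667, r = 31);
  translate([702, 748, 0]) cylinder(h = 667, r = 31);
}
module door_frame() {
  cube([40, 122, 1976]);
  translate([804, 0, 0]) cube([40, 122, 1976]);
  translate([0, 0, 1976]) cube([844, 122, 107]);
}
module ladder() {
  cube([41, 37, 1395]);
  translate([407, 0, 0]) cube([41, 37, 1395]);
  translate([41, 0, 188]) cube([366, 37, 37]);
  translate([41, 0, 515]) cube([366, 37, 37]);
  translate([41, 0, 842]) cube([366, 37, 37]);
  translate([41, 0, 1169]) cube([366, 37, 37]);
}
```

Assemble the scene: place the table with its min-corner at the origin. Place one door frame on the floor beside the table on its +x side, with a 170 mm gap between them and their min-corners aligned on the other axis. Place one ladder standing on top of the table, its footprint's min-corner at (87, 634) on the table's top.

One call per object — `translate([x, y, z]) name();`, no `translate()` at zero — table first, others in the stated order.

table();
translate([913, 0, 0]) door_frame();
translate([87, 634, 701]) ladder();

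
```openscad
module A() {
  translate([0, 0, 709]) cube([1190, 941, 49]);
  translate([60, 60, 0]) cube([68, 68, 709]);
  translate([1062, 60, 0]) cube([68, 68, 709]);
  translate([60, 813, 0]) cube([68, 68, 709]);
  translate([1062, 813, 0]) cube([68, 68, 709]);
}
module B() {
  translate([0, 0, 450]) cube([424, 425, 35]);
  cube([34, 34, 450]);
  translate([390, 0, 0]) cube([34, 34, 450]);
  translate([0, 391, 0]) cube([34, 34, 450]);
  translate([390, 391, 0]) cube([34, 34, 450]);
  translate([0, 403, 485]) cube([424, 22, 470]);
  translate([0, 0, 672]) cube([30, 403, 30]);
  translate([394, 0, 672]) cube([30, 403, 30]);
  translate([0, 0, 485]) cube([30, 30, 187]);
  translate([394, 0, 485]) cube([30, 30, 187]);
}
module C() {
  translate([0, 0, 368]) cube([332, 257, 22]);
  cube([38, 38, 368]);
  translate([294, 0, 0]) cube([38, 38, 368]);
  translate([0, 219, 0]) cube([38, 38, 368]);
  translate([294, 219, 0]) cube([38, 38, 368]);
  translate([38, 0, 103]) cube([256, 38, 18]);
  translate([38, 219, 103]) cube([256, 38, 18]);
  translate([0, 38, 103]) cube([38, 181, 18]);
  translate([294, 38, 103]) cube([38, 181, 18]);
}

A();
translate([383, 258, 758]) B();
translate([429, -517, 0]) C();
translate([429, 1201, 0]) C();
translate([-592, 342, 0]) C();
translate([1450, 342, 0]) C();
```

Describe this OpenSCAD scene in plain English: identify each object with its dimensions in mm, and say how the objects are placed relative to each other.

A is a rectangular dining table. The top is 1190×941×49 mm with its upper surface at z = 758 mm. It stands on four 68×68 mm square legs, each inset 60 mm from the nearest pair of top edges, running from the floor to the underside of the top.

B is a chair. The seat is a 424×425×35 mm slab with its top at z = 485 mm, on four 34×34 mm corner legs (flush with the seat edges, standing on z = 0). A flat backrest 22 mm thick, 470 mm tall, spans the full seat width and rises from the seat top along its +y edge, rear face flush with the rear of the seat. Two armrests of 30×30 mm section run along each side from the seat's front edge to the front of the backrest, top faces 217 mm above the seat top and outer faces flush with the seat's x-edges; a 30×30 mm post under the front of each armrest stands on the seat at the front corner.

C is a four-legged stool. The seat is 332×257 mm, 22 mm thick, top at z = 390 mm. It stands on four square legs, each 38×38 mm in cross-section, from z = 0 to the seat underside, each flush with a corner of the seat. Four stretchers, 38 mm wide and 18 mm tall, connect adjacent legs with their undersides at z = 103 mm, each running between the inner faces of the legs it joins and aligned with the legs' outer faces on the other axis.

The chair is on top of the table, centred. Four stools sit around the table at the −y, +y, −x, +x sides.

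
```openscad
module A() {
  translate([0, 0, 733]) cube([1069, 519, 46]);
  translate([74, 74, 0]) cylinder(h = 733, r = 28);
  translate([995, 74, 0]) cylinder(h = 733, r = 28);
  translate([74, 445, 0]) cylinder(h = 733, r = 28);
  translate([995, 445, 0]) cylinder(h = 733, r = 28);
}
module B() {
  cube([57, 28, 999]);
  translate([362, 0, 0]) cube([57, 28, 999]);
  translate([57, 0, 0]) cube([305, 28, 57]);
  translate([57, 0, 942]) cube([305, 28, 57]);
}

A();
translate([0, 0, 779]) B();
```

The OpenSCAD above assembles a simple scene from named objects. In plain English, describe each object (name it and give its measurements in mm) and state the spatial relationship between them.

A is a rectangular dining table. The top is 1069×519×46 mm with its upper surface at z = 779 mm. It stands on four round legs of 56 mm diameter, each leg's bounding box inset 46 mm from the nearest pair of top edges, running from the floor to the underside of the top.

B is a rectangular picture frame lying in the x–z plane (depth along y). The opening is 305 mm wide (x) by 885 mm tall (z), surrounded by a border 57 mm wide on all four sides. The frame is 28 mm deep and is made of two full-height vertical stiles with two horizontal rails fitted between them.

The picture frame is on top of the table.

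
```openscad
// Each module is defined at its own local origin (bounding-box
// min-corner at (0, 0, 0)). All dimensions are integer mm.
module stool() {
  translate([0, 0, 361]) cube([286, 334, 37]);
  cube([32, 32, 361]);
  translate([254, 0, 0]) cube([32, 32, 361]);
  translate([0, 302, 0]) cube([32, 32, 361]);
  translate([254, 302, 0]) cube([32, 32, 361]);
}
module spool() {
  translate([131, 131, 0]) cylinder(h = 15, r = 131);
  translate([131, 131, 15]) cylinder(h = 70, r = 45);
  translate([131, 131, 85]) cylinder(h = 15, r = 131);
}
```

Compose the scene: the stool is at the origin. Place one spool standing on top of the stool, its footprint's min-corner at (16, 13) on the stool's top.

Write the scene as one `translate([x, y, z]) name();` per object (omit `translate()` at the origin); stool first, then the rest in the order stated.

stool();
translate([16, 13, 398]) spool();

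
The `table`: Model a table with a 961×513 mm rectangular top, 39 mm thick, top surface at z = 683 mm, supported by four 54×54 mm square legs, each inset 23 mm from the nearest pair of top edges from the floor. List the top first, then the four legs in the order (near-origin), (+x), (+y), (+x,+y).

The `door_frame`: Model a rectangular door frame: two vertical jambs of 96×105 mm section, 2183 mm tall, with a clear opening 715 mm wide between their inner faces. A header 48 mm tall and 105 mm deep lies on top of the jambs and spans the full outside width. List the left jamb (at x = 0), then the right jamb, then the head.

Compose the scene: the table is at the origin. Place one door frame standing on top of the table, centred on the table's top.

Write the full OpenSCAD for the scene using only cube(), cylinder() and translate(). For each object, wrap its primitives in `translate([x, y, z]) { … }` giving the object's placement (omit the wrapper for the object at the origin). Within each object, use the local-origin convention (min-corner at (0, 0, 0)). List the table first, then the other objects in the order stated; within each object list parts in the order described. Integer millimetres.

translate([0, 0, 644]) cube([961, 513, 39]);
translate([23, 23, 0]) cube([54, 54, 644]);
translate([884, 23, 0]) cube([54, 54, 644]);
translate([23, 436, 0]) cube([54, 54, 644]);
translate([884, 436, 0]) cube([54, 54, 644]);
translate([27, 204, 683]) {
  cube([96, 105, 2183]);
  translate([811, 0, 0]) cube([96, 105, 2183]);
  translate([0, 0, 2183]) cube([907, 105, 48]);
}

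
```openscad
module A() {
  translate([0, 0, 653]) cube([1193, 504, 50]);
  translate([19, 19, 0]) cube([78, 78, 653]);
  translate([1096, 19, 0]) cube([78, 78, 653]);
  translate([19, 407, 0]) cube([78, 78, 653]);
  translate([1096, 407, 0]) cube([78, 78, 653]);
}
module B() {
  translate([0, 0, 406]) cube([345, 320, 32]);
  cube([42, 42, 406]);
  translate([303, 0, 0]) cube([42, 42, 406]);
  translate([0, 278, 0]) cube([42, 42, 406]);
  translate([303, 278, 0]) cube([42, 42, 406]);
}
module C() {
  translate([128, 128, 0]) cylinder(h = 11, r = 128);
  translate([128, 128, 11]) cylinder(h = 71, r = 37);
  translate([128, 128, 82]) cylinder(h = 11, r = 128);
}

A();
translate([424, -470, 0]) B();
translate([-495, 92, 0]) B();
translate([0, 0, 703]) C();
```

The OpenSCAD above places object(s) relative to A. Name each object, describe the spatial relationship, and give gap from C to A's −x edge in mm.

A is a table. B is a stool. C is a spool. Two stools sit around the table at the −y, −x sides. The spool is on top of the table. The gap from the spool to the table's −x edge is 0 mm.

The spool's min-x is at 0; the table's min-x is 0; gap = 0 mm.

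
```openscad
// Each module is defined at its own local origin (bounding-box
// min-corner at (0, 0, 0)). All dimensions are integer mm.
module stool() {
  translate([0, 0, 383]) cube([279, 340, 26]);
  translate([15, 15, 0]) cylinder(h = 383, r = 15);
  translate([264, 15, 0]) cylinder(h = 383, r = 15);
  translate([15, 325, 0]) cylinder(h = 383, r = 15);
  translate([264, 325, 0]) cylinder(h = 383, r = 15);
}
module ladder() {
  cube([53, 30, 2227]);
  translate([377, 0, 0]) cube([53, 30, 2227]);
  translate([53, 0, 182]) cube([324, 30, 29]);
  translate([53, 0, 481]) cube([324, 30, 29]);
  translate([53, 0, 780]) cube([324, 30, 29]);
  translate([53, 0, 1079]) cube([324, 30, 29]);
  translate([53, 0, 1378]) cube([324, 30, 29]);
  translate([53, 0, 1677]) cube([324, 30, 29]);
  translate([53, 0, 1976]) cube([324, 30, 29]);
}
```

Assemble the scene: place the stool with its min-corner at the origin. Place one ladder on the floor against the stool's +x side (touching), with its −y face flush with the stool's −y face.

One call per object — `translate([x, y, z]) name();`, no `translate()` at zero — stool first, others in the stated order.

stool();
translate([279, 0, 0]) ladder();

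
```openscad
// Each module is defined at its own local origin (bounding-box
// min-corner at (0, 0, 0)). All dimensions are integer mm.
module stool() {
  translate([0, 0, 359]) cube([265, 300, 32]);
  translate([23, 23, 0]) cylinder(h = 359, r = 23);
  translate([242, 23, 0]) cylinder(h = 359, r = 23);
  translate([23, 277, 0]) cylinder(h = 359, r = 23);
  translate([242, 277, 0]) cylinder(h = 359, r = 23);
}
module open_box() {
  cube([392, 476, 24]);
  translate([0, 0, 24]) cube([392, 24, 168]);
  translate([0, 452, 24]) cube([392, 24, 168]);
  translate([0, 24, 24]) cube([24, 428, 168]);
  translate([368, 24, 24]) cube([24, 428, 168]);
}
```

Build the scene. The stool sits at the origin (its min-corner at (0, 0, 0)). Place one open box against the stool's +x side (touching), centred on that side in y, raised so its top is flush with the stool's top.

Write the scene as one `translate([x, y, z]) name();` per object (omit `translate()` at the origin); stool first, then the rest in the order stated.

stool();
translate([265, -88, 199]) open_box();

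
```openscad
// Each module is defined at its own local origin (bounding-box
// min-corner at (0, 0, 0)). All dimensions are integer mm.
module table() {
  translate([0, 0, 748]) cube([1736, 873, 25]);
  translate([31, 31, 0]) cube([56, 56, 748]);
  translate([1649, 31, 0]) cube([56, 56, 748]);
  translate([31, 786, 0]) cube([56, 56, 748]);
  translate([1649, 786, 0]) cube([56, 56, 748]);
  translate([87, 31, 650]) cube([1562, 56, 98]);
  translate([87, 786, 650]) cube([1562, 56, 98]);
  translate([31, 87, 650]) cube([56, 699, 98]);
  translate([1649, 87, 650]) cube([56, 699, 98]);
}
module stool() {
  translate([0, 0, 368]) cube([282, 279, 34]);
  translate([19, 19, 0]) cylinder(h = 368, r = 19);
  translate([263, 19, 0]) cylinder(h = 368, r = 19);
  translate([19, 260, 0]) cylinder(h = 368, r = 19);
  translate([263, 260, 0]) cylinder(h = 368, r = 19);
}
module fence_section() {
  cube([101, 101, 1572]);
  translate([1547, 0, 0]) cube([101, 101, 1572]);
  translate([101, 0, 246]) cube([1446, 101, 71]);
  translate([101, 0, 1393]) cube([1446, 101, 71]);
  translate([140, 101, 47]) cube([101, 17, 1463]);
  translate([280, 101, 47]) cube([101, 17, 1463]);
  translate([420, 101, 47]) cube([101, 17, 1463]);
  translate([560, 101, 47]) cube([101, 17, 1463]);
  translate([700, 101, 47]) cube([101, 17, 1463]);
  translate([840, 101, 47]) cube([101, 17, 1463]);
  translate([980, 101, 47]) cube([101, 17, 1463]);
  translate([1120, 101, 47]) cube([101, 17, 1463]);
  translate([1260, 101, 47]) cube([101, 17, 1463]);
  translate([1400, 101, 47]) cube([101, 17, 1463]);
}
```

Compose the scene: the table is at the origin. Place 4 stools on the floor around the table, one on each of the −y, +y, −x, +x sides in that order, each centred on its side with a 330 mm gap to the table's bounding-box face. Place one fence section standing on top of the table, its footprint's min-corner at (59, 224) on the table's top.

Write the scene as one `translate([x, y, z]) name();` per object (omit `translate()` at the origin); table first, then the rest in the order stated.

table();
translate([727, -609, 0]) stool();
translate([727, 1203, 0]) stool();
translate([-612, 297, 0]) stool();
translate([2066, 297, 0]) stool();
translate([59, 224, 773]) fence_section();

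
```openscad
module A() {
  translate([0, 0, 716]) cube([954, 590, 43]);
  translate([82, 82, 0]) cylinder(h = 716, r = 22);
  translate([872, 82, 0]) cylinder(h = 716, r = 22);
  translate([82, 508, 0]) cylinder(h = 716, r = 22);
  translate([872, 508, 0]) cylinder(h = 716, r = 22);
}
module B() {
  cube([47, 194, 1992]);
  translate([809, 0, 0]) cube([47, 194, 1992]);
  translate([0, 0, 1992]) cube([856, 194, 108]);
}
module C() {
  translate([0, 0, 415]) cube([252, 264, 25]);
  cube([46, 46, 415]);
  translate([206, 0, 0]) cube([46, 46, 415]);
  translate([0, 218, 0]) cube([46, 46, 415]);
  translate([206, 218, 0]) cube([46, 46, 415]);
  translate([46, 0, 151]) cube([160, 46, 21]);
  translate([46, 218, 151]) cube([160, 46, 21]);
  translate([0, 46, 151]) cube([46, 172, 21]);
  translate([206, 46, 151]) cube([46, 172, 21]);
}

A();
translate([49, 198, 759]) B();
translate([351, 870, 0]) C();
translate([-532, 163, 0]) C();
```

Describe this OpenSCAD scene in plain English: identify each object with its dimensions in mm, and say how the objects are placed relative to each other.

A is a table: top 954 mm (x) × 590 mm (y), 43 mm thick, upper face at z = 759 mm, on four round legs of 44 mm diameter, each leg's bounding box inset 60 mm from the nearest pair of top edges, running from z = 0 to the bottom of the top.

B is a rectangular door frame: two vertical jambs of 47×194 mm section, 1992 mm tall, with a clear opening 762 mm wide between their inner faces. A header 108 mm tall and 194 mm deep lies on top of the jambs and spans the full outside width.

C is a four-legged stool. The seat is 252×264 mm, 25 mm thick, top at z = 440 mm. It stands on four square legs, each 46×46 mm in cross-section, from z = 0 to the seat underside, each flush with a corner of the seat. Four stretchers, 46 mm wide and 21 mm tall, connect adjacent legs with their undersides at z = 151 mm, each running between the inner faces of the legs it joins and aligned with the legs' outer faces on the other axis.

The door frame is on top of the table, centred. Two stools sit around the table at the +y, −x sides.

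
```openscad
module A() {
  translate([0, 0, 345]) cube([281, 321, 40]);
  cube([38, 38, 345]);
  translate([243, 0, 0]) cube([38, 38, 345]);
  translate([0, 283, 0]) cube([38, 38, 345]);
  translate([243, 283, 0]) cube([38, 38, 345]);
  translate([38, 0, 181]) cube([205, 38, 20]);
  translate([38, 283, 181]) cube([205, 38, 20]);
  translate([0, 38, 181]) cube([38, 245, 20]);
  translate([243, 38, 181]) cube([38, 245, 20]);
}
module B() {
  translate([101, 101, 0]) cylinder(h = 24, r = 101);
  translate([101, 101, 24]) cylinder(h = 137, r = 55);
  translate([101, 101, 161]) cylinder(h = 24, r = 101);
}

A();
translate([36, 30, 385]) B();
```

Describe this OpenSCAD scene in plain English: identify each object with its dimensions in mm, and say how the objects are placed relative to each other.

A is a four-legged stool. The seat is 281×321 mm, 40 mm thick, top at z = 385 mm. It stands on four square legs, each 38×38 mm in cross-section, from z = 0 to the seat underside, each flush with a corner of the seat. Four stretchers, 38 mm wide and 20 mm tall, connect adjacent legs with their undersides at z = 181 mm, each running between the inner faces of the legs it joins and aligned with the legs' outer faces on the other axis.

B is a spool: two coaxial disc flanges of radius 101 mm and thickness 24 mm, joined by a core cylinder of radius 55 mm and height 137 mm. The lower flange rests on z = 0 and the three cylinders share a vertical axis.

The spool is on top of the stool.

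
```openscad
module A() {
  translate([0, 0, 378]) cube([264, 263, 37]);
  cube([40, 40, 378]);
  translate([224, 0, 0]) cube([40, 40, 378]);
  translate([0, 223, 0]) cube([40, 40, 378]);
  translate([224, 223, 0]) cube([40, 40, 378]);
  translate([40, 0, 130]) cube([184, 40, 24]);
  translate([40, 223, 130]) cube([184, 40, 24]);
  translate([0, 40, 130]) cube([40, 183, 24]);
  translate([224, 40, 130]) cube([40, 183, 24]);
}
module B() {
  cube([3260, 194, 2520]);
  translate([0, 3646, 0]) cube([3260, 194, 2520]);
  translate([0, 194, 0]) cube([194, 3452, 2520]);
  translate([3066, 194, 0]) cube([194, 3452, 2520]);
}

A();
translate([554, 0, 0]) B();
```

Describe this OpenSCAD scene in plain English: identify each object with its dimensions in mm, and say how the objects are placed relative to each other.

A is a four-legged stool. The seat is 264×263 mm, 37 mm thick, top at z = 415 mm. It stands on four square legs, each 40×40 mm in cross-section, from z = 0 to the seat underside, each flush with a corner of the seat. Four stretchers, 40 mm wide and 24 mm tall, connect adjacent legs with their undersides at z = 130 mm, each running between the inner faces of the legs it joins and aligned with the legs' outer faces on the other axis.

B is the wall frame of a small rectangular building: four walls, each 2520 mm tall and 194 mm thick, enclosing a footprint 3260 mm (x) by 3840 mm (y) outside-to-outside, with no floor or roof. The front and back walls (the −y and +y sides) span the full width; the two side walls fit between them.

The house frame is on the floor beside the stool on its +x side.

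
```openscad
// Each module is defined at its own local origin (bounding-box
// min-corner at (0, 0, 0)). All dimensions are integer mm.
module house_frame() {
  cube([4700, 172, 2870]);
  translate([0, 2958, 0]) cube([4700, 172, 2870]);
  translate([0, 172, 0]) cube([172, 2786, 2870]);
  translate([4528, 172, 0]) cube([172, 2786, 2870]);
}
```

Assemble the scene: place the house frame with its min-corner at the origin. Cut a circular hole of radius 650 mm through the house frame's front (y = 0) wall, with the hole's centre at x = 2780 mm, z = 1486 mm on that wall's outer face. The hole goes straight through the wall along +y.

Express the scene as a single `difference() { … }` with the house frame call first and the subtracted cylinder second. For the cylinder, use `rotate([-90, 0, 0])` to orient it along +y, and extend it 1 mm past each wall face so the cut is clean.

difference() {
  house_frame();
  translate([2780, -1, 1486]) rotate([-90, 0, 0]) cylinder(h = 174, r = 650);
}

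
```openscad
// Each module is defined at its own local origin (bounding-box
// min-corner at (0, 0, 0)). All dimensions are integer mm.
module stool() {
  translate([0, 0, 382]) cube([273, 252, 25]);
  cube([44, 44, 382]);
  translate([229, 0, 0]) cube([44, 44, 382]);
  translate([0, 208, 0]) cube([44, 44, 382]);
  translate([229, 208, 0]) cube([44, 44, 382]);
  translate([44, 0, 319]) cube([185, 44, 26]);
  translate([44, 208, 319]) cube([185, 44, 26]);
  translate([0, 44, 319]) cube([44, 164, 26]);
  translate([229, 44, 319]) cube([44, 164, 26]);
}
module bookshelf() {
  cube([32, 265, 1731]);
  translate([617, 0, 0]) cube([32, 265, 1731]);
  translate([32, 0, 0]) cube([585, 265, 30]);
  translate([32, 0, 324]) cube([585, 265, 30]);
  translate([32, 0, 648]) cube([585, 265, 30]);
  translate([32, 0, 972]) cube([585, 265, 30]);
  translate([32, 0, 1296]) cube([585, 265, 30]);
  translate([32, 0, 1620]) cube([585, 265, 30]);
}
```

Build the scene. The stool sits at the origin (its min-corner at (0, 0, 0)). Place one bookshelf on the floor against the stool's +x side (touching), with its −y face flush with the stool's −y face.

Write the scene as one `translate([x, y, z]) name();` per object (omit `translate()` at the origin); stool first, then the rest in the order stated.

stool();
translate([273, 0, 0]) bookshelf();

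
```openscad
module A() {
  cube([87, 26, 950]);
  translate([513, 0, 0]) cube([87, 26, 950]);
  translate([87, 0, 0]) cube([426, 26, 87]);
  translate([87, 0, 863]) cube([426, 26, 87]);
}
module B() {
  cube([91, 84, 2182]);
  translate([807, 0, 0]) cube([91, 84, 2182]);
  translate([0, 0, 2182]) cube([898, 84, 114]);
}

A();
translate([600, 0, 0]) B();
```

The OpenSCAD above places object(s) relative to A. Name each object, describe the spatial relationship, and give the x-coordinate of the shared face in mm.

The picture frame's +x face and the door frame's −x face are both at x = 600 mm.

A is a picture frame. B is a door frame. The door frame is against the picture frame's +x side, with their −y faces flush. The x-coordinate of the shared face is 600 mm.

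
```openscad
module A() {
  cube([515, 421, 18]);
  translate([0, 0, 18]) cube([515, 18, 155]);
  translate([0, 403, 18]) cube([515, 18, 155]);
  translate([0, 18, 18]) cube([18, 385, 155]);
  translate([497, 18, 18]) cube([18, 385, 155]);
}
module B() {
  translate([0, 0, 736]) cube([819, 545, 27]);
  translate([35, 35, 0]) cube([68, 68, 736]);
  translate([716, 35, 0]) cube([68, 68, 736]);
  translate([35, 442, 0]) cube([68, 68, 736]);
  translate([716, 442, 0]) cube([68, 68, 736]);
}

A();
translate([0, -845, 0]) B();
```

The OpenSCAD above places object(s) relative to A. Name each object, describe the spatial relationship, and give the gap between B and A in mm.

A is an open box. B is a table. The table is on the floor beside the open box on its −y side. The gap between the table and the open box is 300 mm.

The table's nearest face is 300 mm from the open box's −y face.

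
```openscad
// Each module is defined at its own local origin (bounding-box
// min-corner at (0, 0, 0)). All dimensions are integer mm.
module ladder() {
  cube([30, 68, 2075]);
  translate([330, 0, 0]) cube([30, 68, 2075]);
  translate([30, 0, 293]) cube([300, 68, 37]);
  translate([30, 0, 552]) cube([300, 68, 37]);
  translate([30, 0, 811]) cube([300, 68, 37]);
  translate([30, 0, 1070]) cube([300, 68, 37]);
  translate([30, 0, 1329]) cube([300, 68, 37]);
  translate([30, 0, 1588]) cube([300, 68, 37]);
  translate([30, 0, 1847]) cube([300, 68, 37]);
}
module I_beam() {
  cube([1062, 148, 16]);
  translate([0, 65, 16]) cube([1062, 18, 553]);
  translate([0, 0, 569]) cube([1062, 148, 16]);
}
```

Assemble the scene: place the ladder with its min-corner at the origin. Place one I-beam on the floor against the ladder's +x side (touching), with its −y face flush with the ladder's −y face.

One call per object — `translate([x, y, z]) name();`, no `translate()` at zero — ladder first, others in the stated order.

ladder();
translate([360, 0, 0]) I_beam();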